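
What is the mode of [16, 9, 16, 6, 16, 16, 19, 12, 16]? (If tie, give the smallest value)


Count the frequency of each value:
  6 appears 1 time(s)
  9 appears 1 time(s)
  12 appears 1 time(s)
  16 appears 5 time(s)
  19 appears 1 time(s)
Maximum frequency is 5.
Only 16 reaches that frequency, so it is the mode.
Final answer: 16


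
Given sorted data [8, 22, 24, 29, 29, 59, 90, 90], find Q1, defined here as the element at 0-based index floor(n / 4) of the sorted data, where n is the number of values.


The list has n = 8 elements.
Q1 index = floor(8 / 4) = floor(2) = 2
Counting from index 0 in the sorted data, the element at index 2 is 24.
Final answer: 24


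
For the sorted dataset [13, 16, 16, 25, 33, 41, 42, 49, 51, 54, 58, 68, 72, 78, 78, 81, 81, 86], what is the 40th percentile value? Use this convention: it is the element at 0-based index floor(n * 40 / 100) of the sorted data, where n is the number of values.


The dataset has n = 18 elements.
Index = floor(18 * 40 / 100) = floor(720 / 100) = floor(7.2) = 7
Counting from index 0 in the sorted data, the element at index 7 is 49.
Final answer: 49


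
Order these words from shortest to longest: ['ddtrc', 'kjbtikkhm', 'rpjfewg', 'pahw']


Compute lengths:
  'ddtrc' has length 5
  'kjbtikkhm' has length 9
  'rpjfewg' has length 7
  'pahw' has length 4
Lengths in increasing order: 4 < 5 < 7 < 9
Listing the words in that order gives the answer.
Final answer: ['pahw', 'ddtrc', 'rpjfewg', 'kjbtikkhm']


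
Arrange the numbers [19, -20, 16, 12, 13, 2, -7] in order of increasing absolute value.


Compute absolute values:
  |19| = 19
  |-20| = 20
  |16| = 16
  |12| = 12
  |13| = 13
  |2| = 2
  |-7| = 7
Absolute values in increasing order: 2 < 7 < 12 < 13 < 16 < 19 < 20
Listing the original numbers in that order gives the answer.
Final answer: [2, -7, 12, 13, 16, 19, -20]


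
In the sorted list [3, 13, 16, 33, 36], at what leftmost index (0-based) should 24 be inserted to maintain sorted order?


List is sorted: [3, 13, 16, 33, 36]
We need the leftmost position where 24 can be inserted, i.e. the first index whose element is >= 24 (or the end of the list if none is).
Binary search with low=0, high=5 (0-based indices):
  low=0, high=5, mid=2: a[2]=16 < 24, so low = 3
  low=3, high=5, mid=4: a[4]=36 >= 24, so high = 4
  low=3, high=4, mid=3: a[3]=33 >= 24, so high = 3
Now low = high = 3, so the insertion index is 3.
Final answer: 3


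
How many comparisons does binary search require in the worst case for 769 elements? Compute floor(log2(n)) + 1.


Binary search halves the search space each step.
Maximum comparisons = floor(log2(769)) + 1
log2(769) = 9.5868
floor(log2(769)) = 9, so 9 + 1 = 10
Final answer: 10


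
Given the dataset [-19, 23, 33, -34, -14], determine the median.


First, sort the list: [-34, -19, -14, 23, 33]
The list has 5 elements (odd count).
The middle index is 2 (0-based), and the element there is -14.
Final answer: -14


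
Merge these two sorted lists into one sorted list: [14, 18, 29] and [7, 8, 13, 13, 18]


List A: [14, 18, 29]
List B: [7, 8, 13, 13, 18]
Repeatedly compare the front elements and take the smaller:
  14 vs 7 -> take 7
  14 vs 8 -> take 8
  14 vs 13 -> take 13
  14 vs 13 -> take 13
  14 vs 18 -> take 14
  18 vs 18 -> take 18
  29 vs 18 -> take 18
  B is exhausted; append the rest of A: [29]
Final answer: [7, 8, 13, 13, 14, 18, 18, 29]


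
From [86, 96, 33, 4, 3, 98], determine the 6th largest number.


Sort descending: [98, 96, 86, 33, 4, 3]
The 6th element (1-indexed) is at index 5.
Value = 3
Final answer: 3


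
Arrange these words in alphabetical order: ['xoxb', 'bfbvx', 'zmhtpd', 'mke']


Compare strings character by character (the first differing letter decides):
  'bfbvx' < 'mke' since 'b' < 'm' at position 1
  'mke' < 'xoxb' since 'm' < 'x' at position 1
  'xoxb' < 'zmhtpd' since 'x' < 'z' at position 1
Chaining these comparisons gives the alphabetical order.
Final answer: ['bfbvx', 'mke', 'xoxb', 'zmhtpd']


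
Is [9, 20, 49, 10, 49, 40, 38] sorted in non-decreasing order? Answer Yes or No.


Check consecutive pairs:
  9 <= 20? True
  20 <= 49? True
  49 <= 10? False
  10 <= 49? True
  49 <= 40? False
  40 <= 38? False
3 consecutive pair(s) are out of order, so the list is not sorted.
Final answer: No


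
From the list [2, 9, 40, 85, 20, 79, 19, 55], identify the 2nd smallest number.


Sort ascending: [2, 9, 19, 20, 40, 55, 79, 85]
The 2nd element (1-indexed) is at index 1.
Value = 9
Final answer: 9


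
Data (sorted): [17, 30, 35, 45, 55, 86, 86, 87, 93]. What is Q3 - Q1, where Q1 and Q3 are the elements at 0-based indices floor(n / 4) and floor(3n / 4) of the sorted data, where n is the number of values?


The data has n = 9 elements.
Q1 index = floor(9 / 4) = floor(2.25) = 2; Q3 index = floor(3 * 9 / 4) = floor(6.75) = 6
Q1 = element at index 2 = 35
Q3 = element at index 6 = 86
IQR = 86 - 35 = 51
Final answer: 51


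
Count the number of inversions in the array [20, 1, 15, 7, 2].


For each element, count the later elements that are smaller than it:
  20 (index 0): smaller elements after it = [1, 15, 7, 2] -> 4
  1 (index 1): smaller elements after it = [] -> 0
  15 (index 2): smaller elements after it = [7, 2] -> 2
  7 (index 3): smaller elements after it = [2] -> 1
Total inversions = 4 + 0 + 2 + 1 = 7
Final answer: 7


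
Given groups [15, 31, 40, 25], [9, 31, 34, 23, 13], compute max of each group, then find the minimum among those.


Find max of each group:
  Group 1: [15, 31, 40, 25] -> max = 40
  Group 2: [9, 31, 34, 23, 13] -> max = 34
Maxes: [40, 34]
Minimum of maxes = 34
Final answer: 34


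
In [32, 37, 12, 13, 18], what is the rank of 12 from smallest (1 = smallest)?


Sort ascending: [12, 13, 18, 32, 37]
Find 12 in the sorted list.
12 is at position 1 (1-indexed).
Final answer: 1


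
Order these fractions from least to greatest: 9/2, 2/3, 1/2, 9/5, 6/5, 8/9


Convert to decimal for comparison:
  9/2 = 4.5
  2/3 = 0.6667
  1/2 = 0.5
  9/5 = 1.8
  6/5 = 1.2
  8/9 = 0.8889
Decimals in increasing order: 0.5 < 0.6667 < 0.8889 < 1.2 < 1.8 < 4.5
Writing each back as its fraction gives the sorted order.
Final answer: 1/2, 2/3, 8/9, 6/5, 9/5, 9/2


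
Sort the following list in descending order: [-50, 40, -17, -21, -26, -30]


Original list: [-50, 40, -17, -21, -26, -30]
Repeatedly take the largest remaining element:
  Remaining [-50, 40, -17, -21, -26, -30] -> largest is 40
  Remaining [-50, -17, -21, -26, -30] -> largest is -17
  Remaining [-50, -21, -26, -30] -> largest is -21
  Remaining [-50, -26, -30] -> largest is -26
  Remaining [-50, -30] -> largest is -30
  Remaining [-50] -> largest is -50
Collecting the picks in order gives the descending list.
Final answer: [40, -17, -21, -26, -30, -50]


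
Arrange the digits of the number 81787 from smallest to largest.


The number 81787 has digits: 8, 1, 7, 8, 7
Sorted: 1, 7, 7, 8, 8
Joining the sorted digits gives the result.
Final answer: 17788


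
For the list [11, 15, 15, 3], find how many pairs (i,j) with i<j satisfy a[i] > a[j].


For each element, count the later elements that are smaller than it:
  11 (index 0): smaller elements after it = [3] -> 1
  15 (index 1): smaller elements after it = [3] -> 1
  15 (index 2): smaller elements after it = [3] -> 1
Total inversions = 1 + 1 + 1 = 3
Final answer: 3


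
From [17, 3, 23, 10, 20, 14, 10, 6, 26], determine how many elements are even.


Check each element:
  17 is odd
  3 is odd
  23 is odd
  10 is even
  20 is even
  14 is even
  10 is even
  6 is even
  26 is even
Evens: [10, 20, 14, 10, 6, 26]
Count of evens = 6
Final answer: 6


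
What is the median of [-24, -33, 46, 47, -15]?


First, sort the list: [-33, -24, -15, 46, 47]
The list has 5 elements (odd count).
The middle index is 2 (0-based), and the element there is -15.
Final answer: -15


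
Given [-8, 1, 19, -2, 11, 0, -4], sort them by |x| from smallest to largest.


Compute absolute values:
  |-8| = 8
  |1| = 1
  |19| = 19
  |-2| = 2
  |11| = 11
  |0| = 0
  |-4| = 4
Absolute values in increasing order: 0 < 1 < 2 < 4 < 8 < 11 < 19
Listing the original numbers in that order gives the answer.
Final answer: [0, 1, -2, -4, -8, 11, 19]


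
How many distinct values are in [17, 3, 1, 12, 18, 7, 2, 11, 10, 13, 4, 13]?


List all unique values:
Distinct values: [1, 2, 3, 4, 7, 10, 11, 12, 13, 17, 18]
Count = 11
Final answer: 11


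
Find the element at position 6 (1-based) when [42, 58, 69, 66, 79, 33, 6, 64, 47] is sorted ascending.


Sort ascending: [6, 33, 42, 47, 58, 64, 66, 69, 79]
The 6th element (1-indexed) is at index 5.
Value = 64
Final answer: 64


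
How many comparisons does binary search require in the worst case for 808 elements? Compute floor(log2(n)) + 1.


Binary search halves the search space each step.
Maximum comparisons = floor(log2(808)) + 1
log2(808) = 9.6582
floor(log2(808)) = 9, so 9 + 1 = 10
Final answer: 10


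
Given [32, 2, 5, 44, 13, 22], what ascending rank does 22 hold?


Sort ascending: [2, 5, 13, 22, 32, 44]
Find 22 in the sorted list.
22 is at position 4 (1-indexed).
Final answer: 4


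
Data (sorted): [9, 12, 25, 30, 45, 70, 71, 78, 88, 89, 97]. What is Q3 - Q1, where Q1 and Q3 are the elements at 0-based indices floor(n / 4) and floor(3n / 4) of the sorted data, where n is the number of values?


The data has n = 11 elements.
Q1 index = floor(11 / 4) = floor(2.75) = 2; Q3 index = floor(3 * 11 / 4) = floor(8.25) = 8
Q1 = element at index 2 = 25
Q3 = element at index 8 = 88
IQR = 88 - 25 = 63
Final answer: 63


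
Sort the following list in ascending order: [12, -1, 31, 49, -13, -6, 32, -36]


Original list: [12, -1, 31, 49, -13, -6, 32, -36]
Repeatedly take the smallest remaining element:
  Remaining [12, -1, 31, 49, -13, -6, 32, -36] -> smallest is -36
  Remaining [12, -1, 31, 49, -13, -6, 32] -> smallest is -13
  Remaining [12, -1, 31, 49, -6, 32] -> smallest is -6
  Remaining [12, -1, 31, 49, 32] -> smallest is -1
  Remaining [12, 31, 49, 32] -> smallest is 12
  Remaining [31, 49, 32] -> smallest is 31
  Remaining [49, 32] -> smallest is 32
  Remaining [49] -> smallest is 49
Collecting the picks in order gives the sorted list.
Final answer: [-36, -13, -6, -1, 12, 31, 32, 49]


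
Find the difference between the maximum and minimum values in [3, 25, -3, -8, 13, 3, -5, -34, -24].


Maximum value: 25
Minimum value: -34
Range = 25 - (-34) = 59
Final answer: 59


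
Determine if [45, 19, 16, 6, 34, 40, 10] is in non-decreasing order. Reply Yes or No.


Check consecutive pairs:
  45 <= 19? False
  19 <= 16? False
  16 <= 6? False
  6 <= 34? True
  34 <= 40? True
  40 <= 10? False
4 consecutive pair(s) are out of order, so the list is not sorted.
Final answer: No


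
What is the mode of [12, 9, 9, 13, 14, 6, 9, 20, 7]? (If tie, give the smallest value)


Count the frequency of each value:
  6 appears 1 time(s)
  7 appears 1 time(s)
  9 appears 3 time(s)
  12 appears 1 time(s)
  13 appears 1 time(s)
  14 appears 1 time(s)
  20 appears 1 time(s)
Maximum frequency is 3.
Only 9 reaches that frequency, so it is the mode.
Final answer: 9


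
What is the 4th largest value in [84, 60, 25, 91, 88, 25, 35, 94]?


Sort descending: [94, 91, 88, 84, 60, 35, 25, 25]
The 4th element (1-indexed) is at index 3.
Value = 84
Final answer: 84


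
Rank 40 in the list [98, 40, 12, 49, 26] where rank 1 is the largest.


Sort descending: [98, 49, 40, 26, 12]
Find 40 in the sorted list.
40 is at position 3.
Final answer: 3


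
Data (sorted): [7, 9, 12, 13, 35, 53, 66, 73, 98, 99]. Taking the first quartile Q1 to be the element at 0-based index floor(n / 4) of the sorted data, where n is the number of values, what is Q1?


The list has n = 10 elements.
Q1 index = floor(10 / 4) = floor(2.5) = 2
Counting from index 0 in the sorted data, the element at index 2 is 12.
Final answer: 12


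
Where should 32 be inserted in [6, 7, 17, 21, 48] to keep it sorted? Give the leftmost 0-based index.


List is sorted: [6, 7, 17, 21, 48]
We need the leftmost position where 32 can be inserted, i.e. the first index whose element is >= 32 (or the end of the list if none is).
Binary search with low=0, high=5 (0-based indices):
  low=0, high=5, mid=2: a[2]=17 < 32, so low = 3
  low=3, high=5, mid=4: a[4]=48 >= 32, so high = 4
  low=3, high=4, mid=3: a[3]=21 < 32, so low = 4
Now low = high = 4, so the insertion index is 4.
Final answer: 4


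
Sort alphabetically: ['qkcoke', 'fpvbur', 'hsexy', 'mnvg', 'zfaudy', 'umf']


Compare strings character by character (the first differing letter decides):
  'fpvbur' < 'hsexy' since 'f' < 'h' at position 1
  'hsexy' < 'mnvg' since 'h' < 'm' at position 1
  'mnvg' < 'qkcoke' since 'm' < 'q' at position 1
  'qkcoke' < 'umf' since 'q' < 'u' at position 1
  'umf' < 'zfaudy' since 'u' < 'z' at position 1
Chaining these comparisons gives the alphabetical order.
Final answer: ['fpvbur', 'hsexy', 'mnvg', 'qkcoke', 'umf', 'zfaudy']


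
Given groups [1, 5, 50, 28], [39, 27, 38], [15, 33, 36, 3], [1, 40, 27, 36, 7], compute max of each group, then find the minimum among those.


Find max of each group:
  Group 1: [1, 5, 50, 28] -> max = 50
  Group 2: [39, 27, 38] -> max = 39
  Group 3: [15, 33, 36, 3] -> max = 36
  Group 4: [1, 40, 27, 36, 7] -> max = 40
Maxes: [50, 39, 36, 40]
Minimum of maxes = 36
Final answer: 36


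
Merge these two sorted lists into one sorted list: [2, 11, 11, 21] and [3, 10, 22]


List A: [2, 11, 11, 21]
List B: [3, 10, 22]
Repeatedly compare the front elements and take the smaller:
  2 vs 3 -> take 2
  11 vs 3 -> take 3
  11 vs 10 -> take 10
  11 vs 22 -> take 11
  11 vs 22 -> take 11
  21 vs 22 -> take 21
  A is exhausted; append the rest of B: [22]
Final answer: [2, 3, 10, 11, 11, 21, 22]


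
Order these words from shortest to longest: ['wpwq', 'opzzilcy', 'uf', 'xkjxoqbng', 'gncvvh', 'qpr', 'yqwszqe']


Compute lengths:
  'wpwq' has length 4
  'opzzilcy' has length 8
  'uf' has length 2
  'xkjxoqbng' has length 9
  'gncvvh' has length 6
  'qpr' has length 3
  'yqwszqe' has length 7
Lengths in increasing order: 2 < 3 < 4 < 6 < 7 < 8 < 9
Listing the words in that order gives the answer.
Final answer: ['uf', 'qpr', 'wpwq', 'gncvvh', 'yqwszqe', 'opzzilcy', 'xkjxoqbng']


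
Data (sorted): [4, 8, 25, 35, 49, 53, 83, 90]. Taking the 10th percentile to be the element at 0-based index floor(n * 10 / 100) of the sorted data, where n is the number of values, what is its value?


The dataset has n = 8 elements.
Index = floor(8 * 10 / 100) = floor(80 / 100) = floor(0.8) = 0
Counting from index 0 in the sorted data, the element at index 0 is 4.
Final answer: 4


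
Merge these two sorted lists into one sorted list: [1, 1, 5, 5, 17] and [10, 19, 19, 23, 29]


List A: [1, 1, 5, 5, 17]
List B: [10, 19, 19, 23, 29]
Repeatedly compare the front elements and take the smaller:
  1 vs 10 -> take 1
  1 vs 10 -> take 1
  5 vs 10 -> take 5
  5 vs 10 -> take 5
  17 vs 10 -> take 10
  17 vs 19 -> take 17
  A is exhausted; append the rest of B: [19, 19, 23, 29]
Final answer: [1, 1, 5, 5, 10, 17, 19, 19, 23, 29]


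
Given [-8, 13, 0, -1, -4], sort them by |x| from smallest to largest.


Compute absolute values:
  |-8| = 8
  |13| = 13
  |0| = 0
  |-1| = 1
  |-4| = 4
Absolute values in increasing order: 0 < 1 < 4 < 8 < 13
Listing the original numbers in that order gives the answer.
Final answer: [0, -1, -4, -8, 13]


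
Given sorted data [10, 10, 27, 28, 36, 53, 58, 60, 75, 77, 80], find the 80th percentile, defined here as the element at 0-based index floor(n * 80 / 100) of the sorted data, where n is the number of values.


The dataset has n = 11 elements.
Index = floor(11 * 80 / 100) = floor(880 / 100) = floor(8.8) = 8
Counting from index 0 in the sorted data, the element at index 8 is 75.
Final answer: 75


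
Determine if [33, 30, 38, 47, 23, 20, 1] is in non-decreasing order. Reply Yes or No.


Check consecutive pairs:
  33 <= 30? False
  30 <= 38? True
  38 <= 47? True
  47 <= 23? False
  23 <= 20? False
  20 <= 1? False
4 consecutive pair(s) are out of order, so the list is not sorted.
Final answer: No


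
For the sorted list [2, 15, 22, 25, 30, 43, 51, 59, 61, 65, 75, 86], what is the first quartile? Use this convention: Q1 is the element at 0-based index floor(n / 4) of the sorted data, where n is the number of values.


The list has n = 12 elements.
Q1 index = floor(12 / 4) = floor(3) = 3
Counting from index 0 in the sorted data, the element at index 3 is 25.
Final answer: 25


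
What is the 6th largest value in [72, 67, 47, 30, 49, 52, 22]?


Sort descending: [72, 67, 52, 49, 47, 30, 22]
The 6th element (1-indexed) is at index 5.
Value = 30
Final answer: 30


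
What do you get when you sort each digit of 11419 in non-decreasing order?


The number 11419 has digits: 1, 1, 4, 1, 9
Sorted: 1, 1, 1, 4, 9
Joining the sorted digits gives the result.
Final answer: 11149


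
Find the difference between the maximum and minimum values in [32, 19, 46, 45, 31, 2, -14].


Maximum value: 46
Minimum value: -14
Range = 46 - (-14) = 60
Final answer: 60


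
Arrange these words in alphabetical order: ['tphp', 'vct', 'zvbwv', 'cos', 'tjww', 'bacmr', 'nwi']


Compare strings character by character (the first differing letter decides):
  'bacmr' < 'cos' since 'b' < 'c' at position 1
  'cos' < 'nwi' since 'c' < 'n' at position 1
  'nwi' < 'tjww' since 'n' < 't' at position 1
  'tjww' < 'tphp' since 'j' < 'p' at position 2
  'tphp' < 'vct' since 't' < 'v' at position 1
  'vct' < 'zvbwv' since 'v' < 'z' at position 1
Chaining these comparisons gives the alphabetical order.
Final answer: ['bacmr', 'cos', 'nwi', 'tjww', 'tphp', 'vct', 'zvbwv']


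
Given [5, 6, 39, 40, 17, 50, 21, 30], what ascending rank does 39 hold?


Sort ascending: [5, 6, 17, 21, 30, 39, 40, 50]
Find 39 in the sorted list.
39 is at position 6 (1-indexed).
Final answer: 6


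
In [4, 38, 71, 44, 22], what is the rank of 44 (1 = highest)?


Sort descending: [71, 44, 38, 22, 4]
Find 44 in the sorted list.
44 is at position 2.
Final answer: 2


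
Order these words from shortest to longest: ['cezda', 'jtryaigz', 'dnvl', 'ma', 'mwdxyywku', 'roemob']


Compute lengths:
  'cezda' has length 5
  'jtryaigz' has length 8
  'dnvl' has length 4
  'ma' has length 2
  'mwdxyywku' has length 9
  'roemob' has length 6
Lengths in increasing order: 2 < 4 < 5 < 6 < 8 < 9
Listing the words in that order gives the answer.
Final answer: ['ma', 'dnvl', 'cezda', 'roemob', 'jtryaigz', 'mwdxyywku']


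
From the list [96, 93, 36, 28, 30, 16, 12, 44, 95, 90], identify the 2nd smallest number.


Sort ascending: [12, 16, 28, 30, 36, 44, 90, 93, 95, 96]
The 2nd element (1-indexed) is at index 1.
Value = 16
Final answer: 16


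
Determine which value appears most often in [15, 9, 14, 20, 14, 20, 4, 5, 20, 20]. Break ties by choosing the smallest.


Count the frequency of each value:
  4 appears 1 time(s)
  5 appears 1 time(s)
  9 appears 1 time(s)
  14 appears 2 time(s)
  15 appears 1 time(s)
  20 appears 4 time(s)
Maximum frequency is 4.
Only 20 reaches that frequency, so it is the mode.
Final answer: 20


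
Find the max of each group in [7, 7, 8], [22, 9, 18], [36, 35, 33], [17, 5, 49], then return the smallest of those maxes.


Find max of each group:
  Group 1: [7, 7, 8] -> max = 8
  Group 2: [22, 9, 18] -> max = 22
  Group 3: [36, 35, 33] -> max = 36
  Group 4: [17, 5, 49] -> max = 49
Maxes: [8, 22, 36, 49]
Minimum of maxes = 8
Final answer: 8


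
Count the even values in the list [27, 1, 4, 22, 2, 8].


Check each element:
  27 is odd
  1 is odd
  4 is even
  22 is even
  2 is even
  8 is even
Evens: [4, 22, 2, 8]
Count of evens = 4
Final answer: 4


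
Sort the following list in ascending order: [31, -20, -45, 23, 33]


Original list: [31, -20, -45, 23, 33]
Repeatedly take the smallest remaining element:
  Remaining [31, -20, -45, 23, 33] -> smallest is -45
  Remaining [31, -20, 23, 33] -> smallest is -20
  Remaining [31, 23, 33] -> smallest is 23
  Remaining [31, 33] -> smallest is 31
  Remaining [33] -> smallest is 33
Collecting the picks in order gives the sorted list.
Final answer: [-45, -20, 23, 31, 33]


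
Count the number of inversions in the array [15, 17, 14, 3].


For each element, count the later elements that are smaller than it:
  15 (index 0): smaller elements after it = [14, 3] -> 2
  17 (index 1): smaller elements after it = [14, 3] -> 2
  14 (index 2): smaller elements after it = [3] -> 1
Total inversions = 2 + 2 + 1 = 5
Final answer: 5


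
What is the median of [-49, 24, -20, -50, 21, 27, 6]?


First, sort the list: [-50, -49, -20, 6, 21, 24, 27]
The list has 7 elements (odd count).
The middle index is 3 (0-based), and the element there is 6.
Final answer: 6


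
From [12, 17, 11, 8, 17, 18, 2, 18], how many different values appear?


List all unique values:
Distinct values: [2, 8, 11, 12, 17, 18]
Count = 6
Final answer: 6


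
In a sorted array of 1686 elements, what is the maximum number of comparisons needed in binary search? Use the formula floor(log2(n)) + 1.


Binary search halves the search space each step.
Maximum comparisons = floor(log2(1686)) + 1
log2(1686) = 10.7194
floor(log2(1686)) = 10, so 10 + 1 = 11
Final answer: 11


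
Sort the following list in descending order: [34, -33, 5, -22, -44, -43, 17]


Original list: [34, -33, 5, -22, -44, -43, 17]
Repeatedly take the largest remaining element:
  Remaining [34, -33, 5, -22, -44, -43, 17] -> largest is 34
  Remaining [-33, 5, -22, -44, -43, 17] -> largest is 17
  Remaining [-33, 5, -22, -44, -43] -> largest is 5
  Remaining [-33, -22, -44, -43] -> largest is -22
  Remaining [-33, -44, -43] -> largest is -33
  Remaining [-44, -43] -> largest is -43
  Remaining [-44] -> largest is -44
Collecting the picks in order gives the descending list.
Final answer: [34, 17, 5, -22, -33, -43, -44]


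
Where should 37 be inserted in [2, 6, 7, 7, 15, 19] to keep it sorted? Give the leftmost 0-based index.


List is sorted: [2, 6, 7, 7, 15, 19]
We need the leftmost position where 37 can be inserted, i.e. the first index whose element is >= 37 (or the end of the list if none is).
Binary search with low=0, high=6 (0-based indices):
  low=0, high=6, mid=3: a[3]=7 < 37, so low = 4
  low=4, high=6, mid=5: a[5]=19 < 37, so low = 6
Now low = high = 6, so the insertion index is 6.
Final answer: 6


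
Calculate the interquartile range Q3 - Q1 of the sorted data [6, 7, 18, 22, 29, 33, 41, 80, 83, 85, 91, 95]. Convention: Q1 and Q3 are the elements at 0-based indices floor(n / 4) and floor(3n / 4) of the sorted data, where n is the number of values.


The data has n = 12 elements.
Q1 index = floor(12 / 4) = floor(3) = 3; Q3 index = floor(3 * 12 / 4) = floor(9) = 9
Q1 = element at index 3 = 22
Q3 = element at index 9 = 85
IQR = 85 - 22 = 63
Final answer: 63


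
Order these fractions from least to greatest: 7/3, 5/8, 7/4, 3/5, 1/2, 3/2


Convert to decimal for comparison:
  7/3 = 2.3333
  5/8 = 0.625
  7/4 = 1.75
  3/5 = 0.6
  1/2 = 0.5
  3/2 = 1.5
Decimals in increasing order: 0.5 < 0.6 < 0.625 < 1.5 < 1.75 < 2.3333
Writing each back as its fraction gives the sorted order.
Final answer: 1/2, 3/5, 5/8, 3/2, 7/4, 7/3


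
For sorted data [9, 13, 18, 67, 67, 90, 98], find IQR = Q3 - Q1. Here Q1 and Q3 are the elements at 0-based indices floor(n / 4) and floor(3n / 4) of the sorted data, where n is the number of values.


The data has n = 7 elements.
Q1 index = floor(7 / 4) = floor(1.75) = 1; Q3 index = floor(3 * 7 / 4) = floor(5.25) = 5
Q1 = element at index 1 = 13
Q3 = element at index 5 = 90
IQR = 90 - 13 = 77
Final answer: 77


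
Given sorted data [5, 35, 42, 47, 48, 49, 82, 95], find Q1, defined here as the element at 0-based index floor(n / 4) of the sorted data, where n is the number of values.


The list has n = 8 elements.
Q1 index = floor(8 / 4) = floor(2) = 2
Counting from index 0 in the sorted data, the element at index 2 is 42.
Final answer: 42


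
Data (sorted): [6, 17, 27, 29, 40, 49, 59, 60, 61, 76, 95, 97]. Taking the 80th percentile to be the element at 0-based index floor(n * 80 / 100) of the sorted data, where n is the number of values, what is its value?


The dataset has n = 12 elements.
Index = floor(12 * 80 / 100) = floor(960 / 100) = floor(9.6) = 9
Counting from index 0 in the sorted data, the element at index 9 is 76.
Final answer: 76


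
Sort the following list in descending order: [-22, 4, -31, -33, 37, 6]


Original list: [-22, 4, -31, -33, 37, 6]
Repeatedly take the largest remaining element:
  Remaining [-22, 4, -31, -33, 37, 6] -> largest is 37
  Remaining [-22, 4, -31, -33, 6] -> largest is 6
  Remaining [-22, 4, -31, -33] -> largest is 4
  Remaining [-22, -31, -33] -> largest is -22
  Remaining [-31, -33] -> largest is -31
  Remaining [-33] -> largest is -33
Collecting the picks in order gives the descending list.
Final answer: [37, 6, 4, -22, -31, -33]


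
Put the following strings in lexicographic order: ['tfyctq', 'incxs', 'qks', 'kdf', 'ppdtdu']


Compare strings character by character (the first differing letter decides):
  'incxs' < 'kdf' since 'i' < 'k' at position 1
  'kdf' < 'ppdtdu' since 'k' < 'p' at position 1
  'ppdtdu' < 'qks' since 'p' < 'q' at position 1
  'qks' < 'tfyctq' since 'q' < 't' at position 1
Chaining these comparisons gives the alphabetical order.
Final answer: ['incxs', 'kdf', 'ppdtdu', 'qks', 'tfyctq']


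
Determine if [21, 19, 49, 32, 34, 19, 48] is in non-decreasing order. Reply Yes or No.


Check consecutive pairs:
  21 <= 19? False
  19 <= 49? True
  49 <= 32? False
  32 <= 34? True
  34 <= 19? False
  19 <= 48? True
3 consecutive pair(s) are out of order, so the list is not sorted.
Final answer: No


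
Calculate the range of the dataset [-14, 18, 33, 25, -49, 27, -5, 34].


Maximum value: 34
Minimum value: -49
Range = 34 - (-49) = 83
Final answer: 83


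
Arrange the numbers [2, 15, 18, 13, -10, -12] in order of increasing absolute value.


Compute absolute values:
  |2| = 2
  |15| = 15
  |18| = 18
  |13| = 13
  |-10| = 10
  |-12| = 12
Absolute values in increasing order: 2 < 10 < 12 < 13 < 15 < 18
Listing the original numbers in that order gives the answer.
Final answer: [2, -10, -12, 13, 15, 18]


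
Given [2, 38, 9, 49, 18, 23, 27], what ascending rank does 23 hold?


Sort ascending: [2, 9, 18, 23, 27, 38, 49]
Find 23 in the sorted list.
23 is at position 4 (1-indexed).
Final answer: 4


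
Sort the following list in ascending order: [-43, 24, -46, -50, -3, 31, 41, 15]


Original list: [-43, 24, -46, -50, -3, 31, 41, 15]
Repeatedly take the smallest remaining element:
  Remaining [-43, 24, -46, -50, -3, 31, 41, 15] -> smallest is -50
  Remaining [-43, 24, -46, -3, 31, 41, 15] -> smallest is -46
  Remaining [-43, 24, -3, 31, 41, 15] -> smallest is -43
  Remaining [24, -3, 31, 41, 15] -> smallest is -3
  Remaining [24, 31, 41, 15] -> smallest is 15
  Remaining [24, 31, 41] -> smallest is 24
  Remaining [31, 41] -> smallest is 31
  Remaining [41] -> smallest is 41
Collecting the picks in order gives the sorted list.
Final answer: [-50, -46, -43, -3, 15, 24, 31, 41]


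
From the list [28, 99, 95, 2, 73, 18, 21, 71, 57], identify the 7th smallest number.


Sort ascending: [2, 18, 21, 28, 57, 71, 73, 95, 99]
The 7th element (1-indexed) is at index 6.
Value = 73
Final answer: 73


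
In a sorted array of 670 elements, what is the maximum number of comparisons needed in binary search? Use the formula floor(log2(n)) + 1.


Binary search halves the search space each step.
Maximum comparisons = floor(log2(670)) + 1
log2(670) = 9.388
floor(log2(670)) = 9, so 9 + 1 = 10
Final answer: 10


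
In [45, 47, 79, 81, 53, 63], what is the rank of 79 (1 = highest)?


Sort descending: [81, 79, 63, 53, 47, 45]
Find 79 in the sorted list.
79 is at position 2.
Final answer: 2


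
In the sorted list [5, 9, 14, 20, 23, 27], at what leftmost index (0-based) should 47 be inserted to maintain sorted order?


List is sorted: [5, 9, 14, 20, 23, 27]
We need the leftmost position where 47 can be inserted, i.e. the first index whose element is >= 47 (or the end of the list if none is).
Binary search with low=0, high=6 (0-based indices):
  low=0, high=6, mid=3: a[3]=20 < 47, so low = 4
  low=4, high=6, mid=5: a[5]=27 < 47, so low = 6
Now low = high = 6, so the insertion index is 6.
Final answer: 6


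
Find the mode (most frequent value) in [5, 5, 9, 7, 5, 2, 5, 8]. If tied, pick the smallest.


Count the frequency of each value:
  2 appears 1 time(s)
  5 appears 4 time(s)
  7 appears 1 time(s)
  8 appears 1 time(s)
  9 appears 1 time(s)
Maximum frequency is 4.
Only 5 reaches that frequency, so it is the mode.
Final answer: 5


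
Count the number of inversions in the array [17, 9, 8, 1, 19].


For each element, count the later elements that are smaller than it:
  17 (index 0): smaller elements after it = [9, 8, 1] -> 3
  9 (index 1): smaller elements after it = [8, 1] -> 2
  8 (index 2): smaller elements after it = [1] -> 1
  1 (index 3): smaller elements after it = [] -> 0
Total inversions = 3 + 2 + 1 + 0 = 6
Final answer: 6


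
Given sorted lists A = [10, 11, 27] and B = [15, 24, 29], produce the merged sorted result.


List A: [10, 11, 27]
List B: [15, 24, 29]
Repeatedly compare the front elements and take the smaller:
  10 vs 15 -> take 10
  11 vs 15 -> take 11
  27 vs 15 -> take 15
  27 vs 24 -> take 24
  27 vs 29 -> take 27
  A is exhausted; append the rest of B: [29]
Final answer: [10, 11, 15, 24, 27, 29]


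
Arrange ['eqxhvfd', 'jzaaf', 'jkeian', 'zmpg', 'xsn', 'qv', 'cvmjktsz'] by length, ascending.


Compute lengths:
  'eqxhvfd' has length 7
  'jzaaf' has length 5
  'jkeian' has length 6
  'zmpg' has length 4
  'xsn' has length 3
  'qv' has length 2
  'cvmjktsz' has length 8
Lengths in increasing order: 2 < 3 < 4 < 5 < 6 < 7 < 8
Listing the words in that order gives the answer.
Final answer: ['qv', 'xsn', 'zmpg', 'jzaaf', 'jkeian', 'eqxhvfd', 'cvmjktsz']


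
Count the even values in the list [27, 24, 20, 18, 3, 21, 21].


Check each element:
  27 is odd
  24 is even
  20 is even
  18 is even
  3 is odd
  21 is odd
  21 is odd
Evens: [24, 20, 18]
Count of evens = 3
Final answer: 3


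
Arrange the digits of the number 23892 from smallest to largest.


The number 23892 has digits: 2, 3, 8, 9, 2
Sorted: 2, 2, 3, 8, 9
Joining the sorted digits gives the result.
Final answer: 22389


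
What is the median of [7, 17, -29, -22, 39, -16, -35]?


First, sort the list: [-35, -29, -22, -16, 7, 17, 39]
The list has 7 elements (odd count).
The middle index is 3 (0-based), and the element there is -16.
Final answer: -16


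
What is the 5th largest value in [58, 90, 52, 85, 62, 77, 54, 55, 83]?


Sort descending: [90, 85, 83, 77, 62, 58, 55, 54, 52]
The 5th element (1-indexed) is at index 4.
Value = 62
Final answer: 62


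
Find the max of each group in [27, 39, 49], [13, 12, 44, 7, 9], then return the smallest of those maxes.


Find max of each group:
  Group 1: [27, 39, 49] -> max = 49
  Group 2: [13, 12, 44, 7, 9] -> max = 44
Maxes: [49, 44]
Minimum of maxes = 44
Final answer: 44


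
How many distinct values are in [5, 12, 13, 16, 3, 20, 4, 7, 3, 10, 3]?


List all unique values:
Distinct values: [3, 4, 5, 7, 10, 12, 13, 16, 20]
Count = 9
Final answer: 9


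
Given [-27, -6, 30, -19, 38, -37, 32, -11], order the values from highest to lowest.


Original list: [-27, -6, 30, -19, 38, -37, 32, -11]
Repeatedly take the largest remaining element:
  Remaining [-27, -6, 30, -19, 38, -37, 32, -11] -> largest is 38
  Remaining [-27, -6, 30, -19, -37, 32, -11] -> largest is 32
  Remaining [-27, -6, 30, -19, -37, -11] -> largest is 30
  Remaining [-27, -6, -19, -37, -11] -> largest is -6
  Remaining [-27, -19, -37, -11] -> largest is -11
  Remaining [-27, -19, -37] -> largest is -19
  Remaining [-27, -37] -> largest is -27
  Remaining [-37] -> largest is -37
Collecting the picks in order gives the descending list.
Final answer: [38, 32, 30, -6, -11, -19, -27, -37]


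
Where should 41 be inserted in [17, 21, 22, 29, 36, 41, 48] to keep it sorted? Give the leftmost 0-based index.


List is sorted: [17, 21, 22, 29, 36, 41, 48]
We need the leftmost position where 41 can be inserted, i.e. the first index whose element is >= 41 (or the end of the list if none is).
Binary search with low=0, high=7 (0-based indices):
  low=0, high=7, mid=3: a[3]=29 < 41, so low = 4
  low=4, high=7, mid=5: a[5]=41 >= 41, so high = 5
  low=4, high=5, mid=4: a[4]=36 < 41, so low = 5
Now low = high = 5, so the insertion index is 5.
Final answer: 5


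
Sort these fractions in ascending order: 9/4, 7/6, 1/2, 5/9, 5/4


Convert to decimal for comparison:
  9/4 = 2.25
  7/6 = 1.1667
  1/2 = 0.5
  5/9 = 0.5556
  5/4 = 1.25
Decimals in increasing order: 0.5 < 0.5556 < 1.1667 < 1.25 < 2.25
Writing each back as its fraction gives the sorted order.
Final answer: 1/2, 5/9, 7/6, 5/4, 9/4


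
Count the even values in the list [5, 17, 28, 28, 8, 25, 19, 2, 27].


Check each element:
  5 is odd
  17 is odd
  28 is even
  28 is even
  8 is even
  25 is odd
  19 is odd
  2 is even
  27 is odd
Evens: [28, 28, 8, 2]
Count of evens = 4
Final answer: 4


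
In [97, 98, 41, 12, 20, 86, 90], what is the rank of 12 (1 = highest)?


Sort descending: [98, 97, 90, 86, 41, 20, 12]
Find 12 in the sorted list.
12 is at position 7.
Final answer: 7


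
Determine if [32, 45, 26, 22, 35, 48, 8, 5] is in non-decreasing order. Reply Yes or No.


Check consecutive pairs:
  32 <= 45? True
  45 <= 26? False
  26 <= 22? False
  22 <= 35? True
  35 <= 48? True
  48 <= 8? False
  8 <= 5? False
4 consecutive pair(s) are out of order, so the list is not sorted.
Final answer: No


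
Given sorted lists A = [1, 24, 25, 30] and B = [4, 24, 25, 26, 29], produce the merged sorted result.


List A: [1, 24, 25, 30]
List B: [4, 24, 25, 26, 29]
Repeatedly compare the front elements and take the smaller:
  1 vs 4 -> take 1
  24 vs 4 -> take 4
  24 vs 24 -> take 24
  25 vs 24 -> take 24
  25 vs 25 -> take 25
  30 vs 25 -> take 25
  30 vs 26 -> take 26
  30 vs 29 -> take 29
  B is exhausted; append the rest of A: [30]
Final answer: [1, 4, 24, 24, 25, 25, 26, 29, 30]


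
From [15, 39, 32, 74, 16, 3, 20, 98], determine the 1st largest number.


Sort descending: [98, 74, 39, 32, 20, 16, 15, 3]
The 1st element (1-indexed) is at index 0.
Value = 98
Final answer: 98


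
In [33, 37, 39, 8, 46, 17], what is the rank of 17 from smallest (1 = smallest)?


Sort ascending: [8, 17, 33, 37, 39, 46]
Find 17 in the sorted list.
17 is at position 2 (1-indexed).
Final answer: 2


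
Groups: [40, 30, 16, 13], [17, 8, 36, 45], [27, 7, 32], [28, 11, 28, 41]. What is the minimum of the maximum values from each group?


Find max of each group:
  Group 1: [40, 30, 16, 13] -> max = 40
  Group 2: [17, 8, 36, 45] -> max = 45
  Group 3: [27, 7, 32] -> max = 32
  Group 4: [28, 11, 28, 41] -> max = 41
Maxes: [40, 45, 32, 41]
Minimum of maxes = 32
Final answer: 32


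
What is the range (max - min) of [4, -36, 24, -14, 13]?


Maximum value: 24
Minimum value: -36
Range = 24 - (-36) = 60
Final answer: 60


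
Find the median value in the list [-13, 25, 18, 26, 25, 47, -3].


First, sort the list: [-13, -3, 18, 25, 25, 26, 47]
The list has 7 elements (odd count).
The middle index is 3 (0-based), and the element there is 25.
Final answer: 25


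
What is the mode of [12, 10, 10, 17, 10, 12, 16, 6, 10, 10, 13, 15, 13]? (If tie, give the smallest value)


Count the frequency of each value:
  6 appears 1 time(s)
  10 appears 5 time(s)
  12 appears 2 time(s)
  13 appears 2 time(s)
  15 appears 1 time(s)
  16 appears 1 time(s)
  17 appears 1 time(s)
Maximum frequency is 5.
Only 10 reaches that frequency, so it is the mode.
Final answer: 10


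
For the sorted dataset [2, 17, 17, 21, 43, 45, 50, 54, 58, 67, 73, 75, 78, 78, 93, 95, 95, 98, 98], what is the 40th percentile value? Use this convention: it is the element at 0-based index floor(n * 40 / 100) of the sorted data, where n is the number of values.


The dataset has n = 19 elements.
Index = floor(19 * 40 / 100) = floor(760 / 100) = floor(7.6) = 7
Counting from index 0 in the sorted data, the element at index 7 is 54.
Final answer: 54


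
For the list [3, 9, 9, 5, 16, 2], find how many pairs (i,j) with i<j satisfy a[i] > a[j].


For each element, count the later elements that are smaller than it:
  3 (index 0): smaller elements after it = [2] -> 1
  9 (index 1): smaller elements after it = [5, 2] -> 2
  9 (index 2): smaller elements after it = [5, 2] -> 2
  5 (index 3): smaller elements after it = [2] -> 1
  16 (index 4): smaller elements after it = [2] -> 1
Total inversions = 1 + 2 + 2 + 1 + 1 = 7
Final answer: 7


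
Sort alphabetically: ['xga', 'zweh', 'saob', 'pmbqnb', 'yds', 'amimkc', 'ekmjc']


Compare strings character by character (the first differing letter decides):
  'amimkc' < 'ekmjc' since 'a' < 'e' at position 1
  'ekmjc' < 'pmbqnb' since 'e' < 'p' at position 1
  'pmbqnb' < 'saob' since 'p' < 's' at position 1
  'saob' < 'xga' since 's' < 'x' at position 1
  'xga' < 'yds' since 'x' < 'y' at position 1
  'yds' < 'zweh' since 'y' < 'z' at position 1
Chaining these comparisons gives the alphabetical order.
Final answer: ['amimkc', 'ekmjc', 'pmbqnb', 'saob', 'xga', 'yds', 'zweh']


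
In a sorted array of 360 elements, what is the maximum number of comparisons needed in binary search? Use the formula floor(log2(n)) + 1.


Binary search halves the search space each step.
Maximum comparisons = floor(log2(360)) + 1
log2(360) = 8.4919
floor(log2(360)) = 8, so 8 + 1 = 9
Final answer: 9


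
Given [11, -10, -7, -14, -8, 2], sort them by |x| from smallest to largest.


Compute absolute values:
  |11| = 11
  |-10| = 10
  |-7| = 7
  |-14| = 14
  |-8| = 8
  |2| = 2
Absolute values in increasing order: 2 < 7 < 8 < 10 < 11 < 14
Listing the original numbers in that order gives the answer.
Final answer: [2, -7, -8, -10, 11, -14]


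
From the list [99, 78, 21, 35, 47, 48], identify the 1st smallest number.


Sort ascending: [21, 35, 47, 48, 78, 99]
The 1st element (1-indexed) is at index 0.
Value = 21
Final answer: 21


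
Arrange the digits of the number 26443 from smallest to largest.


The number 26443 has digits: 2, 6, 4, 4, 3
Sorted: 2, 3, 4, 4, 6
Joining the sorted digits gives the result.
Final answer: 23446


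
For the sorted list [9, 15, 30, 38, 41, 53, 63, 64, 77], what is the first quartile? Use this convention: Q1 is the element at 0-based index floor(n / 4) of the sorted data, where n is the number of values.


The list has n = 9 elements.
Q1 index = floor(9 / 4) = floor(2.25) = 2
Counting from index 0 in the sorted data, the element at index 2 is 30.
Final answer: 30


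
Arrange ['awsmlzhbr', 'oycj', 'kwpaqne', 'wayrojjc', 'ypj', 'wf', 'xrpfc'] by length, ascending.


Compute lengths:
  'awsmlzhbr' has length 9
  'oycj' has length 4
  'kwpaqne' has length 7
  'wayrojjc' has length 8
  'ypj' has length 3
  'wf' has length 2
  'xrpfc' has length 5
Lengths in increasing order: 2 < 3 < 4 < 5 < 7 < 8 < 9
Listing the words in that order gives the answer.
Final answer: ['wf', 'ypj', 'oycj', 'xrpfc', 'kwpaqne', 'wayrojjc', 'awsmlzhbr']


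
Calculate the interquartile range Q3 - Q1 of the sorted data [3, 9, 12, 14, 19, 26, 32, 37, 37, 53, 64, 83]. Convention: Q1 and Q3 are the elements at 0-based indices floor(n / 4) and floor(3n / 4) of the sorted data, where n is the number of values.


The data has n = 12 elements.
Q1 index = floor(12 / 4) = floor(3) = 3; Q3 index = floor(3 * 12 / 4) = floor(9) = 9
Q1 = element at index 3 = 14
Q3 = element at index 9 = 53
IQR = 53 - 14 = 39
Final answer: 39


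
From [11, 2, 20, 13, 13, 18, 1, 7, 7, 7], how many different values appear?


List all unique values:
Distinct values: [1, 2, 7, 11, 13, 18, 20]
Count = 7
Final answer: 7
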